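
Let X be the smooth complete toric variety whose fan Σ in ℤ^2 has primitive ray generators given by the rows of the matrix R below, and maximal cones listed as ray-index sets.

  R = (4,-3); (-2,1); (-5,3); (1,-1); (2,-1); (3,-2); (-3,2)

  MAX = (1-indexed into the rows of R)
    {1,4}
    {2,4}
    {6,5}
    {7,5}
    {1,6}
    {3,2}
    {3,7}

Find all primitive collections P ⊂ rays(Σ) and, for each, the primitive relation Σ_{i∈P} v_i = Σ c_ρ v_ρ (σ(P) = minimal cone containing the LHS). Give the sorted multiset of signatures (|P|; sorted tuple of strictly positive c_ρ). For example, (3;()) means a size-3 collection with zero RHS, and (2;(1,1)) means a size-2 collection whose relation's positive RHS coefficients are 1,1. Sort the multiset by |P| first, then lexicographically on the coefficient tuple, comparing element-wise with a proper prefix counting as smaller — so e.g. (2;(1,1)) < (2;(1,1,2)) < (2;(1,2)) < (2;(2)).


14 minimal non-faces of Δ(Σ) (on 7 rays):

  • {2,5}:  v_{2} + v_{5} = 0  so sig = (2;())
  • {6,7}:  v_{6} + v_{7} = 0  so sig = (2;())
  • {1,7}:  v_{1} + v_{7} = v_{4}  so sig = (2;(1))
  • {2,6}:  v_{2} + v_{6} = v_{4}  so sig = (2;(1))
  • {2,7}:  v_{2} + v_{7} = v_{3}  so sig = (2;(1))
  • {3,5}:  v_{3} + v_{5} = v_{7}  so sig = (2;(1))
  • {3,6}:  v_{3} + v_{6} = v_{2}  so sig = (2;(1))
  • {4,5}:  v_{4} + v_{5} = v_{6}  so sig = (2;(1))
  • {4,6}:  v_{4} + v_{6} = v_{1}  so sig = (2;(1))
  • {4,7}:  v_{4} + v_{7} = v_{2}  so sig = (2;(1))
  • {1,3}:  v_{1} + v_{3} = v_{2} + v_{4}  so sig = (2;(1,1))
  • {1,2}:  v_{1} + v_{2} = 2·v_{4}  so sig = (2;(2))
  • {1,5}:  v_{1} + v_{5} = 2·v_{6}  so sig = (2;(2))
  • {3,4}:  v_{3} + v_{4} = 2·v_{2}  so sig = (2;(2))

Sorted signature multiset PRS(X):
{ (2;()) ×2,  (2;(1)) ×8,  (2;(1,1)),  (2;(2)) ×3 }


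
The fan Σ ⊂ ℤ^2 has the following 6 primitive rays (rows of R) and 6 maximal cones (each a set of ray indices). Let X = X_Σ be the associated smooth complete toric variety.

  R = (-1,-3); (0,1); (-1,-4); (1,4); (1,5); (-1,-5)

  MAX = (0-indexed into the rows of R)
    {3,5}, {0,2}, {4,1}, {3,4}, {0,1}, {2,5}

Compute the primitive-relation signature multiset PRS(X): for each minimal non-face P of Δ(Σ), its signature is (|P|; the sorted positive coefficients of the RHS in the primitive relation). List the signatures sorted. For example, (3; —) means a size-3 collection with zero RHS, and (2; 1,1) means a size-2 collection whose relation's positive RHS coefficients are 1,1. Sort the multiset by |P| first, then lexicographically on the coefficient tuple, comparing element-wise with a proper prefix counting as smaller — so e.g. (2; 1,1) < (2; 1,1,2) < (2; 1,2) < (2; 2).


9 collections generate NE(X_Σ); each relation:

  • {2,3}:  v_{2} + v_{3} = 0 ; sig = (2; —)
  • {4,5}:  v_{4} + v_{5} = 0 ; sig = (2; —)
  • {0,3}:  v_{0} + v_{3} = v_{1} ; sig = (2; 1)
  • {1,2}:  v_{1} + v_{2} = v_{0} ; sig = (2; 1)
  • {1,3}:  v_{1} + v_{3} = v_{4} ; sig = (2; 1)
  • {1,5}:  v_{1} + v_{5} = v_{2} ; sig = (2; 1)
  • {2,4}:  v_{2} + v_{4} = v_{1} ; sig = (2; 1)
  • {0,4}:  v_{0} + v_{4} = 2·v_{1} ; sig = (2; 2)
  • {0,5}:  v_{0} + v_{5} = 2·v_{2} ; sig = (2; 2)

Hence PRS(X_Σ) =
[(2; —), (2; —), (2; 1), (2; 1), (2; 1), (2; 1), (2; 1), (2; 2), (2; 2)]


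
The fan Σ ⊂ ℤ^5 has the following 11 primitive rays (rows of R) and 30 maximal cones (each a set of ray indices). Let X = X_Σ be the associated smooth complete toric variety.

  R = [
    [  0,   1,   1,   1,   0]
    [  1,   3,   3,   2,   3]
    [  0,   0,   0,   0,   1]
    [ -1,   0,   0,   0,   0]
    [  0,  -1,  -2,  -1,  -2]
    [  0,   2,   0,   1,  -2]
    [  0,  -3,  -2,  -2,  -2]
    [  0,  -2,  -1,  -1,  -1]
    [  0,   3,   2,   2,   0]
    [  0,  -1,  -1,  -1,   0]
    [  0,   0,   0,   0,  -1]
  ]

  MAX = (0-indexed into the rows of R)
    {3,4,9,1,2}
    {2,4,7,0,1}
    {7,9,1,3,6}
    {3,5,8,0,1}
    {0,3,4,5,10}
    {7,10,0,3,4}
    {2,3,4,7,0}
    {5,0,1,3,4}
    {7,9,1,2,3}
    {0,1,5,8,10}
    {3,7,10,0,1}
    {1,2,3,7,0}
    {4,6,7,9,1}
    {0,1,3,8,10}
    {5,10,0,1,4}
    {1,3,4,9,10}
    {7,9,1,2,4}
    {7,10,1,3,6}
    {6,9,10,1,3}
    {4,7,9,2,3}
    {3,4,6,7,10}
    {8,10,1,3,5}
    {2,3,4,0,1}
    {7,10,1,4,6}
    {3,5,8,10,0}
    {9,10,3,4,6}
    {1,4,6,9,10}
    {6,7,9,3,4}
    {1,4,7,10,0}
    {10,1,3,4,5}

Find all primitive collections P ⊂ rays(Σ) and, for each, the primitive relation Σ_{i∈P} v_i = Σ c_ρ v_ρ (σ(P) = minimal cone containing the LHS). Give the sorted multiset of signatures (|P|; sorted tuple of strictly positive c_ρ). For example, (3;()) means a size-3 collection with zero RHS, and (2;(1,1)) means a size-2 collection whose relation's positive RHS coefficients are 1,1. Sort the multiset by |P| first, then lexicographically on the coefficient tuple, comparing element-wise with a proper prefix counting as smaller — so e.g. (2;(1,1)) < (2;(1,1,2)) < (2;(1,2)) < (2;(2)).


Δ(Σ) — 11 vertices, 18 min non-faces:

  {0,9}:  v_{0} + v_{9} = 0 ; sig = (2;())
  {2,10}:  v_{2} + v_{10} = 0 ; sig = (2;())
  {4,8}:  v_{4} + v_{8} = v_{5} ; sig = (2;(1))
  {0,6}:  v_{0} + v_{6} = v_{7} + v_{10} ; sig = (2;(1,1))
  {2,6}:  v_{2} + v_{6} = v_{7} + v_{9} ; sig = (2;(1,1))
  {7,8}:  v_{7} + v_{8} = v_{0} + v_{10} ; sig = (2;(1,1))
  {5,7}:  v_{5} + v_{7} = v_{0} + v_{4} + v_{10} ; sig = (2;(1,1,1))
  {2,8}:  v_{2} + v_{8} = v_{0} + v_{1} + v_{3} + v_{4} ; sig = (2;(1,1,1,1))
  {8,9}:  v_{8} + v_{9} = v_{1} + v_{3} + v_{4} + v_{10} ; sig = (2;(1,1,1,1))
  {2,5}:  v_{2} + v_{5} = v_{0} + v_{1} + v_{3} + 2·v_{4} ; sig = (2;(1,1,1,2))
  {5,9}:  v_{5} + v_{9} = v_{1} + v_{3} + 2·v_{4} + v_{10} ; sig = (2;(1,1,1,2))
  {5,6}:  v_{5} + v_{6} = v_{4} + 2·v_{10} ; sig = (2;(1,2))
  {6,8}:  v_{6} + v_{8} = 2·v_{10} ; sig = (2;(2))
  {7,9,10}:  v_{7} + v_{9} + v_{10} = v_{6} ; sig = (3;(1))
  {1,3,4,7}:  v_{1} + v_{3} + v_{4} + v_{7} = 0 ; sig = (4;())
  {1,3,4,6}:  v_{1} + v_{3} + v_{4} + v_{6} = v_{9} + v_{10} ; sig = (4;(1,1))
  {0,1,3,4,10}:  v_{0} + v_{1} + v_{3} + v_{4} + v_{10} = v_{8} ; sig = (5;(1))
  {0,1,3,5,10}:  v_{0} + v_{1} + v_{3} + v_{5} + v_{10} = 2·v_{8} ; sig = (5;(2))

Signatures (|P|; sorted positive RHS coefficients), sorted:
    (2;())
    (2;())
    (2;(1))
    (2;(1,1))
    (2;(1,1))
    (2;(1,1))
    (2;(1,1,1))
    (2;(1,1,1,1))
    (2;(1,1,1,1))
    (2;(1,1,1,2))
    (2;(1,1,1,2))
    (2;(1,2))
    (2;(2))
    (3;(1))
    (4;())
    (4;(1,1))
    (5;(1))
    (5;(2))


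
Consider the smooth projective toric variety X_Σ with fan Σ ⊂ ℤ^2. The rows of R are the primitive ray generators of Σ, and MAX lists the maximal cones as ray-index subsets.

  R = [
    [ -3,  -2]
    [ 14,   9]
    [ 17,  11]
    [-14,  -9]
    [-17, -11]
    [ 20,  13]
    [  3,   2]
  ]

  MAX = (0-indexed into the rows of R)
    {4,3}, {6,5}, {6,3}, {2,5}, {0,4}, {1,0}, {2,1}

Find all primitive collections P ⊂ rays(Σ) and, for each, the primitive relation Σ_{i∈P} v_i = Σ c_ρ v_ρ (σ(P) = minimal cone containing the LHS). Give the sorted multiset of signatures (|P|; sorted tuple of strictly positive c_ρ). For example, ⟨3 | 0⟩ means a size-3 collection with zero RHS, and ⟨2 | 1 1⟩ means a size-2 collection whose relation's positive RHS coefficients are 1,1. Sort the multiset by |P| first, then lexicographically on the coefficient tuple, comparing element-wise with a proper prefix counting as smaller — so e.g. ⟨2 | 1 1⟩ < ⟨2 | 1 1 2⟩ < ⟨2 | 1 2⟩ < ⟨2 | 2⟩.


Σ has 14 primitive collections:

  P = {0,6}:  v_{0} + v_{6} = 0  ⟹  sig = ⟨2 | 0⟩
  P = {1,3}:  v_{1} + v_{3} = 0  ⟹  sig = ⟨2 | 0⟩
  P = {2,4}:  v_{2} + v_{4} = 0  ⟹  sig = ⟨2 | 0⟩
  P = {0,2}:  v_{0} + v_{2} = v_{1}  ⟹  sig = ⟨2 | 1⟩
  P = {0,3}:  v_{0} + v_{3} = v_{4}  ⟹  sig = ⟨2 | 1⟩
  P = {0,5}:  v_{0} + v_{5} = v_{2}  ⟹  sig = ⟨2 | 1⟩
  P = {1,4}:  v_{1} + v_{4} = v_{0}  ⟹  sig = ⟨2 | 1⟩
  P = {1,6}:  v_{1} + v_{6} = v_{2}  ⟹  sig = ⟨2 | 1⟩
  P = {2,3}:  v_{2} + v_{3} = v_{6}  ⟹  sig = ⟨2 | 1⟩
  P = {2,6}:  v_{2} + v_{6} = v_{5}  ⟹  sig = ⟨2 | 1⟩
  P = {4,5}:  v_{4} + v_{5} = v_{6}  ⟹  sig = ⟨2 | 1⟩
  P = {4,6}:  v_{4} + v_{6} = v_{3}  ⟹  sig = ⟨2 | 1⟩
  P = {1,5}:  v_{1} + v_{5} = 2·v_{2}  ⟹  sig = ⟨2 | 2⟩
  P = {3,5}:  v_{3} + v_{5} = 2·v_{6}  ⟹  sig = ⟨2 | 2⟩

Sorted signature multiset PRS(X):
[⟨2 | 0⟩, ⟨2 | 0⟩, ⟨2 | 0⟩, ⟨2 | 1⟩, ⟨2 | 1⟩, ⟨2 | 1⟩, ⟨2 | 1⟩, ⟨2 | 1⟩, ⟨2 | 1⟩, ⟨2 | 1⟩, ⟨2 | 1⟩, ⟨2 | 1⟩, ⟨2 | 2⟩, ⟨2 | 2⟩]


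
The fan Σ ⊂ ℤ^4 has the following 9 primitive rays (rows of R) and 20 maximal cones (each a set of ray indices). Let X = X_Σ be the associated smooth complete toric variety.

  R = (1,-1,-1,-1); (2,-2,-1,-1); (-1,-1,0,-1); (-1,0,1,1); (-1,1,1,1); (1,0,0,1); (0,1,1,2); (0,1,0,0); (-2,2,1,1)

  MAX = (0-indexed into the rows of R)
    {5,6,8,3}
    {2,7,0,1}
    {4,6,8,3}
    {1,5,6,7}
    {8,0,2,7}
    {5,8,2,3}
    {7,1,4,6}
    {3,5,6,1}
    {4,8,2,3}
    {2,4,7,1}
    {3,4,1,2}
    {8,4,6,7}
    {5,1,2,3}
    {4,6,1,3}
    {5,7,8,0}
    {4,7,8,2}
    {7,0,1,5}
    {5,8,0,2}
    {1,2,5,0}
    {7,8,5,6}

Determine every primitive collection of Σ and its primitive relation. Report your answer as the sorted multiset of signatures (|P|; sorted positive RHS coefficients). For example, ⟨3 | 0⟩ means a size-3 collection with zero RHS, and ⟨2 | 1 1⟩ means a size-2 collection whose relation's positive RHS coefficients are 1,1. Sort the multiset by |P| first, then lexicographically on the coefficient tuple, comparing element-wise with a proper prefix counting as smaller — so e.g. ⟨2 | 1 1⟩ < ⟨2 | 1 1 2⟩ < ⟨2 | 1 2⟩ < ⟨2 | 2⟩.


8 minimal non-faces of Δ(Σ) (on 9 rays):

  P = {0,4}:  v_{0} + v_{4} = 0  ⟹  sig = ⟨2 | 0⟩
  P = {1,8}:  v_{1} + v_{8} = 0  ⟹  sig = ⟨2 | 0⟩
  P = {0,6}:  v_{0} + v_{6} = v_{5}  ⟹  sig = ⟨2 | 1⟩
  P = {2,6}:  v_{2} + v_{6} = v_{3}  ⟹  sig = ⟨2 | 1⟩
  P = {3,7}:  v_{3} + v_{7} = v_{4}  ⟹  sig = ⟨2 | 1⟩
  P = {4,5}:  v_{4} + v_{5} = v_{6}  ⟹  sig = ⟨2 | 1⟩
  P = {0,3}:  v_{0} + v_{3} = v_{2} + v_{5}  ⟹  sig = ⟨2 | 1 1⟩
  P = {2,5,7}:  v_{2} + v_{5} + v_{7} = 0  ⟹  sig = ⟨3 | 0⟩

Sorted signature multiset PRS(X):
[⟨2 | 0⟩, ⟨2 | 0⟩, ⟨2 | 1⟩, ⟨2 | 1⟩, ⟨2 | 1⟩, ⟨2 | 1⟩, ⟨2 | 1 1⟩, ⟨3 | 0⟩]


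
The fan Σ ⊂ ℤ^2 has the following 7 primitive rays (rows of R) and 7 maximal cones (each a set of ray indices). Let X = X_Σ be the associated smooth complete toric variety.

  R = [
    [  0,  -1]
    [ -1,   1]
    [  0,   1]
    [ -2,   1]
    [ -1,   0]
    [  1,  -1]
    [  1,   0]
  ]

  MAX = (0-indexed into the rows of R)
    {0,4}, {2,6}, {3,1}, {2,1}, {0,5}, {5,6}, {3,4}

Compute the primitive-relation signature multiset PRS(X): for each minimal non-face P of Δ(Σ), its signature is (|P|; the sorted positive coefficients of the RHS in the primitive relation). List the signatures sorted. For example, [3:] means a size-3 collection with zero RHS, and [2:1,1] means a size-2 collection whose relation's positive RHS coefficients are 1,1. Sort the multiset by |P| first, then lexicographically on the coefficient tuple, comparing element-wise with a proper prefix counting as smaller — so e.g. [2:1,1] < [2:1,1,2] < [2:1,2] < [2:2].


14 minimal non-faces of Δ(Σ) (on 7 rays):

  P = {0,2}:  v_{0} + v_{2} = 0 — sig = [2:]
  P = {1,5}:  v_{1} + v_{5} = 0 — sig = [2:]
  P = {4,6}:  v_{4} + v_{6} = 0 — sig = [2:]
  P = {0,1}:  v_{0} + v_{1} = v_{4} — sig = [2:1]
  P = {0,6}:  v_{0} + v_{6} = v_{5} — sig = [2:1]
  P = {1,4}:  v_{1} + v_{4} = v_{3} — sig = [2:1]
  P = {1,6}:  v_{1} + v_{6} = v_{2} — sig = [2:1]
  P = {2,4}:  v_{2} + v_{4} = v_{1} — sig = [2:1]
  P = {2,5}:  v_{2} + v_{5} = v_{6} — sig = [2:1]
  P = {3,5}:  v_{3} + v_{5} = v_{4} — sig = [2:1]
  P = {3,6}:  v_{3} + v_{6} = v_{1} — sig = [2:1]
  P = {4,5}:  v_{4} + v_{5} = v_{0} — sig = [2:1]
  P = {0,3}:  v_{0} + v_{3} = 2·v_{4} — sig = [2:2]
  P = {2,3}:  v_{2} + v_{3} = 2·v_{1} — sig = [2:2]

Sorted signature multiset PRS(X):
    [2:]
    [2:]
    [2:]
    [2:1]
    [2:1]
    [2:1]
    [2:1]
    [2:1]
    [2:1]
    [2:1]
    [2:1]
    [2:1]
    [2:2]
    [2:2]


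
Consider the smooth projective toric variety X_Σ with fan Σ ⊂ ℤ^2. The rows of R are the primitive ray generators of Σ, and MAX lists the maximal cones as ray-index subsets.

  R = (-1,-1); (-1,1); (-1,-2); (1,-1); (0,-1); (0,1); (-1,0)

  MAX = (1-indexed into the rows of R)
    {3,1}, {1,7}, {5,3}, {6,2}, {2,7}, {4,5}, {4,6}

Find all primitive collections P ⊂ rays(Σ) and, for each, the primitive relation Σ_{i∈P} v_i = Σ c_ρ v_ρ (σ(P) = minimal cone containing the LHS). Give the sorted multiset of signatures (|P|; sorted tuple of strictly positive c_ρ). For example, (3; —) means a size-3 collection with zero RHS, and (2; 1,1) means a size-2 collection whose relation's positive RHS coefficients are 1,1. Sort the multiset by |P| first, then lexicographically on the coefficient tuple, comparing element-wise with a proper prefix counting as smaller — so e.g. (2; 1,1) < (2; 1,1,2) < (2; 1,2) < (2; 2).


Minimal non-faces — 14 found among 7 rays, 7 max cones:

  {2,4}:  v_{2} + v_{4} = 0  →  sig = (2; —)
  {5,6}:  v_{5} + v_{6} = 0  →  sig = (2; —)
  {1,5}:  v_{1} + v_{5} = v_{3}  →  sig = (2; 1)
  {1,6}:  v_{1} + v_{6} = v_{7}  →  sig = (2; 1)
  {2,5}:  v_{2} + v_{5} = v_{7}  →  sig = (2; 1)
  {3,6}:  v_{3} + v_{6} = v_{1}  →  sig = (2; 1)
  {4,7}:  v_{4} + v_{7} = v_{5}  →  sig = (2; 1)
  {5,7}:  v_{5} + v_{7} = v_{1}  →  sig = (2; 1)
  {6,7}:  v_{6} + v_{7} = v_{2}  →  sig = (2; 1)
  {2,3}:  v_{2} + v_{3} = v_{1} + v_{7}  →  sig = (2; 1,1)
  {1,2}:  v_{1} + v_{2} = 2·v_{7}  →  sig = (2; 2)
  {1,4}:  v_{1} + v_{4} = 2·v_{5}  →  sig = (2; 2)
  {3,7}:  v_{3} + v_{7} = 2·v_{1}  →  sig = (2; 2)
  {3,4}:  v_{3} + v_{4} = 3·v_{5}  →  sig = (2; 3)

Signatures (|P|; sorted positive RHS coefficients), sorted:
[(2; —), (2; —), (2; 1), (2; 1), (2; 1), (2; 1), (2; 1), (2; 1), (2; 1), (2; 1,1), (2; 2), (2; 2), (2; 2), (2; 3)]


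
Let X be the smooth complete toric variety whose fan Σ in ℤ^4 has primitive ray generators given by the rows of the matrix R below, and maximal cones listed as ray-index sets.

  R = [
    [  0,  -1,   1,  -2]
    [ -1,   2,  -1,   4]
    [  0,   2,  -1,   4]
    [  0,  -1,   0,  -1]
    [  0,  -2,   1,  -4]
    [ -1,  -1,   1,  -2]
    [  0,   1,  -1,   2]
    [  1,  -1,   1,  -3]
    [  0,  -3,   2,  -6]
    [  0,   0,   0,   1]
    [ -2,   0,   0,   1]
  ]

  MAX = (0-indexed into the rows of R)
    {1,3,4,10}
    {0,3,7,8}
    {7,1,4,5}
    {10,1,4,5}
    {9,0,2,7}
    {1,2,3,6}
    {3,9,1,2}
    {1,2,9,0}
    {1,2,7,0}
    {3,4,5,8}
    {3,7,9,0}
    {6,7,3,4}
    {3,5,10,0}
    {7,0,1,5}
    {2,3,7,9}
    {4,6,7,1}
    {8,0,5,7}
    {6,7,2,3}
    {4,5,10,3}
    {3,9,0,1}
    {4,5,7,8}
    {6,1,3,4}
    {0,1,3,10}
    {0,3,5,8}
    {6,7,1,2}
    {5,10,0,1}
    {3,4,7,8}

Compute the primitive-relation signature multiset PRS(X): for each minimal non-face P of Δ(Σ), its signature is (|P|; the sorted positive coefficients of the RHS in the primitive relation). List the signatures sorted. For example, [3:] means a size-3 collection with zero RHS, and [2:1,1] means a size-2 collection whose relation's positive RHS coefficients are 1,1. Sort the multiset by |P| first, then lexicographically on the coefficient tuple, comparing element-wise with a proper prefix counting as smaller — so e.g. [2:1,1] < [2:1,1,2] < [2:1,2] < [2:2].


Σ has 22 primitive collections:

  P={0,6}:  v_{0} + v_{6} = 0  ⟹  sig = [2:]
  P={2,4}:  v_{2} + v_{4} = 0  ⟹  sig = [2:]
  P={0,4}:  v_{0} + v_{4} = v_{8}  ⟹  sig = [2:1]
  P={1,8}:  v_{1} + v_{8} = v_{5}  ⟹  sig = [2:1]
  P={2,8}:  v_{2} + v_{8} = v_{0}  ⟹  sig = [2:1]
  P={6,8}:  v_{6} + v_{8} = v_{4}  ⟹  sig = [2:1]
  P={7,10}:  v_{7} + v_{10} = v_{5}  ⟹  sig = [2:1]
  P={2,5}:  v_{2} + v_{5} = v_{0} + v_{1}  ⟹  sig = [2:1,1]
  P={4,9}:  v_{4} + v_{9} = v_{0} + v_{3}  ⟹  sig = [2:1,1]
  P={5,6}:  v_{5} + v_{6} = v_{1} + v_{4}  ⟹  sig = [2:1,1]
  P={6,9}:  v_{6} + v_{9} = v_{2} + v_{3}  ⟹  sig = [2:1,1]
  P={2,10}:  v_{2} + v_{10} = v_{0} + 2·v_{1} + v_{3}  ⟹  sig = [2:1,1,2]
  P={5,9}:  v_{5} + v_{9} = 2·v_{0} + v_{1} + v_{3}  ⟹  sig = [2:1,1,2]
  P={6,10}:  v_{6} + v_{10} = 2·v_{1} + v_{3} + v_{4}  ⟹  sig = [2:1,1,2]
  P={8,9}:  v_{8} + v_{9} = 2·v_{0} + v_{3}  ⟹  sig = [2:1,2]
  P={8,10}:  v_{8} + v_{10} = v_{3} + 2·v_{5}  ⟹  sig = [2:1,2]
  P={9,10}:  v_{9} + v_{10} = 2·v_{0} + 2·v_{1} + 2·v_{3}  ⟹  sig = [2:2,2,2]
  P={1,3,7}:  v_{1} + v_{3} + v_{7} = 0  ⟹  sig = [3:]
  P={0,2,3}:  v_{0} + v_{2} + v_{3} = v_{9}  ⟹  sig = [3:1]
  P={1,3,5}:  v_{1} + v_{3} + v_{5} = v_{10}  ⟹  sig = [3:1]
  P={3,5,7}:  v_{3} + v_{5} + v_{7} = v_{8}  ⟹  sig = [3:1]
  P={1,7,9}:  v_{1} + v_{7} + v_{9} = v_{0} + v_{2}  ⟹  sig = [3:1,1]

so the primitive-relation signature multiset is
    [2:]
    [2:]
    [2:1]
    [2:1]
    [2:1]
    [2:1]
    [2:1]
    [2:1,1]
    [2:1,1]
    [2:1,1]
    [2:1,1]
    [2:1,1,2]
    [2:1,1,2]
    [2:1,1,2]
    [2:1,2]
    [2:1,2]
    [2:2,2,2]
    [3:]
    [3:1]
    [3:1]
    [3:1]
    [3:1,1]


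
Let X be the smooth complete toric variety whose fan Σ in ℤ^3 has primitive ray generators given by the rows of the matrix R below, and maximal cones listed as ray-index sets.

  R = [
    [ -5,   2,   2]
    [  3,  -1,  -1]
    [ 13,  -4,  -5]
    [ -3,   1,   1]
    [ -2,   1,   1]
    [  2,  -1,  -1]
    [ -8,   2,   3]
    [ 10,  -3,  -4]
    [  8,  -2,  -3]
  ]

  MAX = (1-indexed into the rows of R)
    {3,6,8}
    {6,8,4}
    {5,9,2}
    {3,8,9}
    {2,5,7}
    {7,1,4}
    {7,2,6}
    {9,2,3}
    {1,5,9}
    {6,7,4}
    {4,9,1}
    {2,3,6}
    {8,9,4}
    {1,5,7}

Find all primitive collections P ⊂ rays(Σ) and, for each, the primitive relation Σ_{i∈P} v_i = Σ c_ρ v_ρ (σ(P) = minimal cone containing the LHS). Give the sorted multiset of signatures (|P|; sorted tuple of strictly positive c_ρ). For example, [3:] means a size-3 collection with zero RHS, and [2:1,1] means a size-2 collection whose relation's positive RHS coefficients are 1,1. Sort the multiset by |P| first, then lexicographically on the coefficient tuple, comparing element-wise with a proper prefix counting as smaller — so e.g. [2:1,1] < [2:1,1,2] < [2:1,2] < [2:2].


Σ has 15 primitive collections:

  • {2,4}:  v_{2} + v_{4} = 0  →  sig = [2:]
  • {5,6}:  v_{5} + v_{6} = 0  →  sig = [2:]
  • {7,9}:  v_{7} + v_{9} = 0  →  sig = [2:]
  • {1,2}:  v_{1} + v_{2} = v_{5}  →  sig = [2:1]
  • {1,3}:  v_{1} + v_{3} = v_{9}  →  sig = [2:1]
  • {1,6}:  v_{1} + v_{6} = v_{4}  →  sig = [2:1]
  • {2,8}:  v_{2} + v_{8} = v_{3}  →  sig = [2:1]
  • {3,4}:  v_{3} + v_{4} = v_{8}  →  sig = [2:1]
  • {4,5}:  v_{4} + v_{5} = v_{1}  →  sig = [2:1]
  • {5,8}:  v_{5} + v_{8} = v_{9}  →  sig = [2:1]
  • {6,9}:  v_{6} + v_{9} = v_{8}  →  sig = [2:1]
  • {7,8}:  v_{7} + v_{8} = v_{6}  →  sig = [2:1]
  • {1,8}:  v_{1} + v_{8} = v_{4} + v_{9}  →  sig = [2:1,1]
  • {3,5}:  v_{3} + v_{5} = v_{2} + v_{9}  →  sig = [2:1,1]
  • {3,7}:  v_{3} + v_{7} = v_{2} + v_{6}  →  sig = [2:1,1]

Sorted signature multiset PRS(X):
    |P|=2: 15 collections, coeffs (), (), (), (1), (1), (1), (1), (1), (1), (1), (1), (1), (1,1), (1,1), (1,1)


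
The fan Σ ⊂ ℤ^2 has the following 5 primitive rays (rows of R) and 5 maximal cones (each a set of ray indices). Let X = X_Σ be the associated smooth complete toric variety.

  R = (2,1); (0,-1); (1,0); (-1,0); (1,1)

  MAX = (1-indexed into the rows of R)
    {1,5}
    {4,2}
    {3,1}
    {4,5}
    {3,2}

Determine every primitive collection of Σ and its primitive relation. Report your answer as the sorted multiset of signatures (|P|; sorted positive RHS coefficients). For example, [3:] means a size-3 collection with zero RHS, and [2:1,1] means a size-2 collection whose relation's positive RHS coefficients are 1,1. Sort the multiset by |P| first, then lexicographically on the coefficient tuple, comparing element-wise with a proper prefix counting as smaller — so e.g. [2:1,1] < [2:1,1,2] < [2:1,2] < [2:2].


Σ has 5 primitive collections:

  • {3,4}:  v_{3} + v_{4} = 0 ; sig = [2:]
  • {1,4}:  v_{1} + v_{4} = v_{5} ; sig = [2:1]
  • {2,5}:  v_{2} + v_{5} = v_{3} ; sig = [2:1]
  • {3,5}:  v_{3} + v_{5} = v_{1} ; sig = [2:1]
  • {1,2}:  v_{1} + v_{2} = 2·v_{3} ; sig = [2:2]

Signatures (|P|; sorted positive RHS coefficients), sorted:
    [2:]
    [2:1]
    [2:1]
    [2:1]
    [2:2]


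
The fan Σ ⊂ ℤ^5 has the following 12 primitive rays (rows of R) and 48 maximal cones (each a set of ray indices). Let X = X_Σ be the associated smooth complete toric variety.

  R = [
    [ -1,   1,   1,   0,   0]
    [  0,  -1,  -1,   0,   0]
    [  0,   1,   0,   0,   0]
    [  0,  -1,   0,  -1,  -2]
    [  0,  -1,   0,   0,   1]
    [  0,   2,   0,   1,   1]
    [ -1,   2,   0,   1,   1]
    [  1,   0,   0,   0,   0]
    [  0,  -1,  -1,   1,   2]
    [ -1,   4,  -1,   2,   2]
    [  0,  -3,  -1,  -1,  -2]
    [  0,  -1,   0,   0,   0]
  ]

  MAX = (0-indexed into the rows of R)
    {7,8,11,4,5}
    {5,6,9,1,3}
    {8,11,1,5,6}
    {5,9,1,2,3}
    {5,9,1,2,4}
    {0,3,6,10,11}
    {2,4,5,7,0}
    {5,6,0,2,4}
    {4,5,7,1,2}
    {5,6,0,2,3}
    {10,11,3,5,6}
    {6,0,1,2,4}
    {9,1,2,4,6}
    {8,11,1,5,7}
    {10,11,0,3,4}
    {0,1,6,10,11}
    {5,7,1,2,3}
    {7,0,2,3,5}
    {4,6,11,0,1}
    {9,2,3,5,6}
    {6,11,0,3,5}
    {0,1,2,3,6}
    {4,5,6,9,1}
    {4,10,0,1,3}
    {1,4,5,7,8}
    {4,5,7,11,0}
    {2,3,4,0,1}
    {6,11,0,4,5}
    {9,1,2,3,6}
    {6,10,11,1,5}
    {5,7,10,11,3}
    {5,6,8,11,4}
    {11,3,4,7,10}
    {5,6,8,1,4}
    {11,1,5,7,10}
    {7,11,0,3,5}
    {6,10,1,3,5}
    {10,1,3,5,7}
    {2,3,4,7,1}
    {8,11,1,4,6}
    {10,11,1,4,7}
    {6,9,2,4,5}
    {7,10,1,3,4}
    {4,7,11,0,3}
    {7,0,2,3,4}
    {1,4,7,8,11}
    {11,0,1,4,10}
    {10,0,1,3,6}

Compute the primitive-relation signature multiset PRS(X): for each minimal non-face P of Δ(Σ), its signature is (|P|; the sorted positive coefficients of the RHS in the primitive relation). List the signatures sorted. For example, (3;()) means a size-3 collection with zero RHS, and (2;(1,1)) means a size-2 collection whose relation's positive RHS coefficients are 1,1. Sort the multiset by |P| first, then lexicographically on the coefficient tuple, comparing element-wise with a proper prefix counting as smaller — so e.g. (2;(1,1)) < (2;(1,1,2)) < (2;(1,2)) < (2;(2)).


Δ(Σ) — 12 vertices, 24 min non-faces:

  P={2,11}:  v_{2} + v_{11} = 0  →  sig = (2;())
  P={6,7}:  v_{6} + v_{7} = v_{5}  →  sig = (2;(1))
  P={2,10}:  v_{2} + v_{10} = v_{1} + v_{3}  →  sig = (2;(1,1))
  P={3,8}:  v_{3} + v_{8} = v_{1} + v_{11}  →  sig = (2;(1,1))
  P={0,8}:  v_{0} + v_{8} = v_{4} + v_{6} + v_{11}  →  sig = (2;(1,1,1))
  P={2,8}:  v_{2} + v_{8} = v_{1} + v_{4} + v_{5}  →  sig = (2;(1,1,1))
  P={9,11}:  v_{9} + v_{11} = v_{1} + v_{5} + v_{6}  →  sig = (2;(1,1,1))
  P={9,10}:  v_{9} + v_{10} = 2·v_{1} + v_{3} + v_{5} + v_{6}  →  sig = (2;(1,1,1,2))
  P={7,9}:  v_{7} + v_{9} = v_{1} + v_{2} + 2·v_{5}  →  sig = (2;(1,1,2))
  P={8,9}:  v_{8} + v_{9} = 2·v_{1} + v_{4} + 2·v_{5} + v_{6}  →  sig = (2;(1,1,2,2))
  P={0,9}:  v_{0} + v_{9} = v_{2} + 2·v_{6}  →  sig = (2;(1,2))
  P={8,10}:  v_{8} + v_{10} = 2·v_{1} + 2·v_{11}  →  sig = (2;(2,2))
  P={0,1,7}:  v_{0} + v_{1} + v_{7} = 0  →  sig = (3;())
  P={3,4,5}:  v_{3} + v_{4} + v_{5} = 0  →  sig = (3;())
  P={0,1,5}:  v_{0} + v_{1} + v_{5} = v_{6}  →  sig = (3;(1))
  P={1,3,11}:  v_{1} + v_{3} + v_{11} = v_{10}  →  sig = (3;(1))
  P={0,7,10}:  v_{0} + v_{7} + v_{10} = v_{3} + v_{11}  →  sig = (3;(1,1))
  P={3,4,6}:  v_{3} + v_{4} + v_{6} = v_{0} + v_{1}  →  sig = (3;(1,1))
  P={4,5,10}:  v_{4} + v_{5} + v_{10} = v_{1} + v_{11}  →  sig = (3;(1,1))
  P={0,5,10}:  v_{0} + v_{5} + v_{10} = v_{3} + v_{6} + v_{11}  →  sig = (3;(1,1,1))
  P={3,4,9}:  v_{3} + v_{4} + v_{9} = v_{1} + v_{2} + v_{6}  →  sig = (3;(1,1,1))
  P={4,6,10}:  v_{4} + v_{6} + v_{10} = v_{0} + 2·v_{1} + v_{11}  →  sig = (3;(1,1,2))
  P={1,2,5,6}:  v_{1} + v_{2} + v_{5} + v_{6} = v_{9}  →  sig = (4;(1))
  P={1,4,5,11}:  v_{1} + v_{4} + v_{5} + v_{11} = v_{8}  →  sig = (4;(1))

so the primitive-relation signature multiset is
[(2;()), (2;(1)), (2;(1,1)), (2;(1,1)), (2;(1,1,1)), (2;(1,1,1)), (2;(1,1,1)), (2;(1,1,1,2)), (2;(1,1,2)), (2;(1,1,2,2)), (2;(1,2)), (2;(2,2)), (3;()), (3;()), (3;(1)), (3;(1)), (3;(1,1)), (3;(1,1)), (3;(1,1)), (3;(1,1,1)), (3;(1,1,1)), (3;(1,1,2)), (4;(1)), (4;(1))]


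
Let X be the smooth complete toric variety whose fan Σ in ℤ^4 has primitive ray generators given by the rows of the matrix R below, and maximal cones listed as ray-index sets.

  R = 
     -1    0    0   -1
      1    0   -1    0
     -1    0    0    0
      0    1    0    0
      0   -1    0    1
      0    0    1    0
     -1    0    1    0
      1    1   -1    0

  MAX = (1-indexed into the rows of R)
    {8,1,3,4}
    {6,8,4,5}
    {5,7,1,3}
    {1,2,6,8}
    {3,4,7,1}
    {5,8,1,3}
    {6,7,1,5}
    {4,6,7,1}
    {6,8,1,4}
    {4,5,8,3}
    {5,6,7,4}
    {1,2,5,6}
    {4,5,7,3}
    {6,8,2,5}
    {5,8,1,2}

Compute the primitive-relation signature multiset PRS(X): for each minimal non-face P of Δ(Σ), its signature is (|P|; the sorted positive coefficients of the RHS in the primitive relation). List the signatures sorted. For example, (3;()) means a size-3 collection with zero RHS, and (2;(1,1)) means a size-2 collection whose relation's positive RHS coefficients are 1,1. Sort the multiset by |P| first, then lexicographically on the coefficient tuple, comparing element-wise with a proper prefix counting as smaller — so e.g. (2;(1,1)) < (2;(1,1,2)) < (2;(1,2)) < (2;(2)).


Σ has 7 primitive collections:

  P = {2,7}:  v_{2} + v_{7} = 0  ⟹  sig = (2;())
  P = {2,4}:  v_{2} + v_{4} = v_{8}  ⟹  sig = (2;(1))
  P = {3,6}:  v_{3} + v_{6} = v_{7}  ⟹  sig = (2;(1))
  P = {7,8}:  v_{7} + v_{8} = v_{4}  ⟹  sig = (2;(1))
  P = {2,3}:  v_{2} + v_{3} = v_{1} + v_{5} + v_{8}  ⟹  sig = (2;(1,1,1))
  P = {1,4,5}:  v_{1} + v_{4} + v_{5} = v_{3}  ⟹  sig = (3;(1))
  P = {1,5,6,8}:  v_{1} + v_{5} + v_{6} + v_{8} = 0  ⟹  sig = (4;())

Signatures (|P|; sorted positive RHS coefficients), sorted:
    |P|=2: 5 collections, coeffs (), (1), (1), (1), (1,1,1)
    |P|=3: 1 collection, coeffs (1)
    |P|=4: 1 collection, coeffs ()


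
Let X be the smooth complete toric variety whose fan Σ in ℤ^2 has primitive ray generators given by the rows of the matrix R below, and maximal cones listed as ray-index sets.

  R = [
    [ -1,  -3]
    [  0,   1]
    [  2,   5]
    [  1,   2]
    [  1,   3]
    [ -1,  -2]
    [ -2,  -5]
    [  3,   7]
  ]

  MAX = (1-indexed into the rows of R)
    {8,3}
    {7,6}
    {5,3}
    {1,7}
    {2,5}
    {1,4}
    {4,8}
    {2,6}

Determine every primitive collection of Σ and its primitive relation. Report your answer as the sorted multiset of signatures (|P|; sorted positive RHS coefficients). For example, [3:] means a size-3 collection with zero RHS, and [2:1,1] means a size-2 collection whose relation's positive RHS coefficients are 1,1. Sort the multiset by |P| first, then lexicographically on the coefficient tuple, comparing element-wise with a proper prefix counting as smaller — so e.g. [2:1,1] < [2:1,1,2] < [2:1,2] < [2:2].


Minimal non-faces — 20 found among 8 rays, 8 max cones:

  P={1,5}:  v_{1} + v_{5} = 0 — sig = [2:]
  P={3,7}:  v_{3} + v_{7} = 0 — sig = [2:]
  P={4,6}:  v_{4} + v_{6} = 0 — sig = [2:]
  P={1,2}:  v_{1} + v_{2} = v_{6} — sig = [2:1]
  P={1,3}:  v_{1} + v_{3} = v_{4} — sig = [2:1]
  P={1,6}:  v_{1} + v_{6} = v_{7} — sig = [2:1]
  P={2,4}:  v_{2} + v_{4} = v_{5} — sig = [2:1]
  P={3,4}:  v_{3} + v_{4} = v_{8} — sig = [2:1]
  P={3,6}:  v_{3} + v_{6} = v_{5} — sig = [2:1]
  P={4,5}:  v_{4} + v_{5} = v_{3} — sig = [2:1]
  P={4,7}:  v_{4} + v_{7} = v_{1} — sig = [2:1]
  P={5,6}:  v_{5} + v_{6} = v_{2} — sig = [2:1]
  P={5,7}:  v_{5} + v_{7} = v_{6} — sig = [2:1]
  P={6,8}:  v_{6} + v_{8} = v_{3} — sig = [2:1]
  P={7,8}:  v_{7} + v_{8} = v_{4} — sig = [2:1]
  P={2,8}:  v_{2} + v_{8} = v_{3} + v_{5} — sig = [2:1,1]
  P={1,8}:  v_{1} + v_{8} = 2·v_{4} — sig = [2:2]
  P={2,3}:  v_{2} + v_{3} = 2·v_{5} — sig = [2:2]
  P={2,7}:  v_{2} + v_{7} = 2·v_{6} — sig = [2:2]
  P={5,8}:  v_{5} + v_{8} = 2·v_{3} — sig = [2:2]

Signatures (|P|; sorted positive RHS coefficients), sorted:
{ [2:] ×3,  [2:1] ×12,  [2:1,1],  [2:2] ×4 }


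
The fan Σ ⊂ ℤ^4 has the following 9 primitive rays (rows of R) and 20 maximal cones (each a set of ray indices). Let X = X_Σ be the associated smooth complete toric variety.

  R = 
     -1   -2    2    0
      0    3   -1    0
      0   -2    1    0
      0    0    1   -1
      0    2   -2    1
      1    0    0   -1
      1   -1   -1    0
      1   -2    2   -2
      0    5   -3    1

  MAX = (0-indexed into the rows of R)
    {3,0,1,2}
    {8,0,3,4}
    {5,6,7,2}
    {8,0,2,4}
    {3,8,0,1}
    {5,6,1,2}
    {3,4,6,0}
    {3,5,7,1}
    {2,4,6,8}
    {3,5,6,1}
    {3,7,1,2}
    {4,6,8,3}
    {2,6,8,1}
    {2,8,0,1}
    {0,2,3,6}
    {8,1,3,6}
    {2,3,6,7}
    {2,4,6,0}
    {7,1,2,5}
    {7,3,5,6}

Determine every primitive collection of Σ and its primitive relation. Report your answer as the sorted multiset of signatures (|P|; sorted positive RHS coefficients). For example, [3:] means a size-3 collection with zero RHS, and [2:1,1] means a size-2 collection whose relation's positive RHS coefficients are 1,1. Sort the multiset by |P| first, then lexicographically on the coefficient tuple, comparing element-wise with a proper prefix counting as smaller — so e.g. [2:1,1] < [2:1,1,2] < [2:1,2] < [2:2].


|primitive collections| = 14. Relations:

  P={1,4}:  v_{1} + v_{4} = v_{8} ; sig = [2:1]
  P={4,7}:  v_{4} + v_{7} = v_{5} ; sig = [2:1]
  P={0,5}:  v_{0} + v_{5} = v_{2} + v_{3} ; sig = [2:1,1]
  P={4,5}:  v_{4} + v_{5} = v_{1} + v_{6} ; sig = [2:1,1]
  P={7,8}:  v_{7} + v_{8} = v_{1} + v_{5} ; sig = [2:1,1]
  P={5,8}:  v_{5} + v_{8} = 2·v_{1} + v_{6} ; sig = [2:1,2]
  P={0,7}:  v_{0} + v_{7} = 2·v_{2} + 2·v_{3} ; sig = [2:2,2]
  P={0,1,6}:  v_{0} + v_{1} + v_{6} = 0 ; sig = [3:]
  P={2,3,4}:  v_{2} + v_{3} + v_{4} = 0 ; sig = [3:]
  P={0,6,8}:  v_{0} + v_{6} + v_{8} = v_{4} ; sig = [3:1]
  P={2,3,5}:  v_{2} + v_{3} + v_{5} = v_{7} ; sig = [3:1]
  P={2,3,8}:  v_{2} + v_{3} + v_{8} = v_{1} ; sig = [3:1]
  P={1,6,7}:  v_{1} + v_{6} + v_{7} = 2·v_{5} ; sig = [3:2]
  P={1,2,3,6}:  v_{1} + v_{2} + v_{3} + v_{6} = v_{5} ; sig = [4:1]

Sorted signature multiset PRS(X):
    |P|=2: 7 collections, coeffs (1), (1), (1,1), (1,1), (1,1), (1,2), (2,2)
    |P|=3: 6 collections, coeffs (), (), (1), (1), (1), (2)
    |P|=4: 1 collection, coeffs (1)


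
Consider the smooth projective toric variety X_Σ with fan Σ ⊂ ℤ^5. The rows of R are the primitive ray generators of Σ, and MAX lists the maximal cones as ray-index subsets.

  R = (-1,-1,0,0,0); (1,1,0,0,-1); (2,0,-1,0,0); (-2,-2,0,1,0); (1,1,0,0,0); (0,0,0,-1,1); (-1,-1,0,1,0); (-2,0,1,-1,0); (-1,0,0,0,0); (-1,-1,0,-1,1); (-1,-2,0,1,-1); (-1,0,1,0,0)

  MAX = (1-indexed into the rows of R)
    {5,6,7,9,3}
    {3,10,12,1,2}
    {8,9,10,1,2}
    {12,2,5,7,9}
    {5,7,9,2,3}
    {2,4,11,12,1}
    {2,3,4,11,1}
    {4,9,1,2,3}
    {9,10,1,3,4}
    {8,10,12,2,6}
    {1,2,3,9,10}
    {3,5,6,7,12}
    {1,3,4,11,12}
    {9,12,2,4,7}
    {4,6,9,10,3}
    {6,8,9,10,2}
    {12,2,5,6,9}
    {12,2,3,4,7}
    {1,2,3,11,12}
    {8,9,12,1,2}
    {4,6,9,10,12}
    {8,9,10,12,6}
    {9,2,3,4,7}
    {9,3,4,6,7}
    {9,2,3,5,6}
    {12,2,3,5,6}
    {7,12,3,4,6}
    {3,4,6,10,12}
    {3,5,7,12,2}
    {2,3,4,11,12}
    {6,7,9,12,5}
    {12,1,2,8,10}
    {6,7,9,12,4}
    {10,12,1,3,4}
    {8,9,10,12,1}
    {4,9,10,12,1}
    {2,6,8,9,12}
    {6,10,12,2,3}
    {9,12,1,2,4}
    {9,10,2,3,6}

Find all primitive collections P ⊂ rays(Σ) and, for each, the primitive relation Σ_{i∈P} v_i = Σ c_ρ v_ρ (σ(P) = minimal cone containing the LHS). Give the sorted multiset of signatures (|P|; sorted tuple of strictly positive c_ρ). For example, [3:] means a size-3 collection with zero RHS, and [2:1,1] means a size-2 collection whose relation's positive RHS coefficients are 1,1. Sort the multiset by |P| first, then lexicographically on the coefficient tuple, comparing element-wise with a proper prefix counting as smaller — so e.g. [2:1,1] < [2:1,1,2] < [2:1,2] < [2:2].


22 minimal non-faces of Δ(Σ) (on 12 rays):

  {1,5}:  v_{1} + v_{5} = 0 — sig = [2:]
  {1,6}:  v_{1} + v_{6} = v_{10} — sig = [2:1]
  {1,7}:  v_{1} + v_{7} = v_{4} — sig = [2:1]
  {4,5}:  v_{4} + v_{5} = v_{7} — sig = [2:1]
  {5,10}:  v_{5} + v_{10} = v_{6} — sig = [2:1]
  {3,8}:  v_{3} + v_{8} = v_{2} + v_{10} — sig = [2:1,1]
  {7,10}:  v_{7} + v_{10} = v_{4} + v_{6} — sig = [2:1,1]
  {7,8}:  v_{7} + v_{8} = v_{1} + v_{9} + v_{12} — sig = [2:1,1,1]
  {9,11}:  v_{9} + v_{11} = v_{1} + v_{2} + v_{4} — sig = [2:1,1,1]
  {5,8}:  v_{5} + v_{8} = v_{2} + v_{6} + v_{9} + v_{12} — sig = [2:1,1,1,1]
  {5,11}:  v_{5} + v_{11} = v_{2} + v_{3} + v_{4} + v_{12} — sig = [2:1,1,1,1]
  {7,11}:  v_{7} + v_{11} = v_{2} + v_{3} + 2·v_{4} + v_{12} — sig = [2:1,1,1,2]
  {4,8}:  v_{4} + v_{8} = 2·v_{1} + v_{9} + v_{12} — sig = [2:1,1,2]
  {6,11}:  v_{6} + v_{11} = 2·v_{1} + v_{3} + v_{12} — sig = [2:1,1,2]
  {8,11}:  v_{8} + v_{11} = 3·v_{1} + v_{2} + v_{12} — sig = [2:1,1,3]
  {10,11}:  v_{10} + v_{11} = 3·v_{1} + v_{3} + v_{12} — sig = [2:1,1,3]
  {2,6,7}:  v_{2} + v_{6} + v_{7} = 0 — sig = [3:]
  {3,9,12}:  v_{3} + v_{9} + v_{12} = 0 — sig = [3:]
  {2,4,6}:  v_{2} + v_{4} + v_{6} = v_{1} — sig = [3:1]
  {2,4,10}:  v_{2} + v_{4} + v_{10} = 2·v_{1} — sig = [3:2]
  {2,9,10,12}:  v_{2} + v_{9} + v_{10} + v_{12} = v_{8} — sig = [4:1]
  {1,2,3,4,12}:  v_{1} + v_{2} + v_{3} + v_{4} + v_{12} = v_{11} — sig = [5:1]

Hence PRS(X_Σ) =
    [2:]
    [2:1]
    [2:1]
    [2:1]
    [2:1]
    [2:1,1]
    [2:1,1]
    [2:1,1,1]
    [2:1,1,1]
    [2:1,1,1,1]
    [2:1,1,1,1]
    [2:1,1,1,2]
    [2:1,1,2]
    [2:1,1,2]
    [2:1,1,3]
    [2:1,1,3]
    [3:]
    [3:]
    [3:1]
    [3:2]
    [4:1]
    [5:1]


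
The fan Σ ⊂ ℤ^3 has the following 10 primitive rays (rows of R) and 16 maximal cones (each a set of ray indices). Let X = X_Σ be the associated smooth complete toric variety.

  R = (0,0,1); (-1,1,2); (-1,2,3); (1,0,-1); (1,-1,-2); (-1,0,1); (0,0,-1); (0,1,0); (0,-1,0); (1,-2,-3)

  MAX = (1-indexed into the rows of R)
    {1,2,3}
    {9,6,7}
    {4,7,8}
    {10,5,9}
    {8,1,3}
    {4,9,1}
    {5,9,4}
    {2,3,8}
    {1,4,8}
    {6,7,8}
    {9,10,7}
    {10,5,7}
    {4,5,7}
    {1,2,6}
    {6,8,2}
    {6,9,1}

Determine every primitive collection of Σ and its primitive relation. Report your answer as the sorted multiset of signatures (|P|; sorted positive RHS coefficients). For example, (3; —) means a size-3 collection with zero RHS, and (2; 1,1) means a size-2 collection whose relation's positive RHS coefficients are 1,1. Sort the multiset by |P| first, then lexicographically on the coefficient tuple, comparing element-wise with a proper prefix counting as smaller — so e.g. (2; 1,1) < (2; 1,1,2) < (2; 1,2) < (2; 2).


|primitive collections| = 25. Relations:

  {1,7}:  v_{1} + v_{7} = 0  ⟹  sig = (2; —)
  {2,5}:  v_{2} + v_{5} = 0  ⟹  sig = (2; —)
  {3,10}:  v_{3} + v_{10} = 0  ⟹  sig = (2; —)
  {4,6}:  v_{4} + v_{6} = 0  ⟹  sig = (2; —)
  {8,9}:  v_{8} + v_{9} = 0  ⟹  sig = (2; —)
  {1,5}:  v_{1} + v_{5} = v_{4} + v_{9}  ⟹  sig = (2; 1,1)
  {1,10}:  v_{1} + v_{10} = v_{5} + v_{9}  ⟹  sig = (2; 1,1)
  {2,4}:  v_{2} + v_{4} = v_{1} + v_{8}  ⟹  sig = (2; 1,1)
  {2,7}:  v_{2} + v_{7} = v_{6} + v_{8}  ⟹  sig = (2; 1,1)
  {2,9}:  v_{2} + v_{9} = v_{1} + v_{6}  ⟹  sig = (2; 1,1)
  {2,10}:  v_{2} + v_{10} = v_{7} + v_{9}  ⟹  sig = (2; 1,1)
  {3,5}:  v_{3} + v_{5} = v_{1} + v_{8}  ⟹  sig = (2; 1,1)
  {3,7}:  v_{3} + v_{7} = v_{2} + v_{8}  ⟹  sig = (2; 1,1)
  {3,9}:  v_{3} + v_{9} = v_{1} + v_{2}  ⟹  sig = (2; 1,1)
  {5,6}:  v_{5} + v_{6} = v_{7} + v_{9}  ⟹  sig = (2; 1,1)
  {5,8}:  v_{5} + v_{8} = v_{4} + v_{7}  ⟹  sig = (2; 1,1)
  {8,10}:  v_{8} + v_{10} = v_{5} + v_{7}  ⟹  sig = (2; 1,1)
  {3,6}:  v_{3} + v_{6} = 2·v_{2}  ⟹  sig = (2; 2)
  {4,10}:  v_{4} + v_{10} = 2·v_{5}  ⟹  sig = (2; 2)
  {3,4}:  v_{3} + v_{4} = 2·v_{1} + 2·v_{8}  ⟹  sig = (2; 2,2)
  {6,10}:  v_{6} + v_{10} = 2·v_{7} + 2·v_{9}  ⟹  sig = (2; 2,2)
  {1,2,8}:  v_{1} + v_{2} + v_{8} = v_{3}  ⟹  sig = (3; 1)
  {1,6,8}:  v_{1} + v_{6} + v_{8} = v_{2}  ⟹  sig = (3; 1)
  {4,7,9}:  v_{4} + v_{7} + v_{9} = v_{5}  ⟹  sig = (3; 1)
  {5,7,9}:  v_{5} + v_{7} + v_{9} = v_{10}  ⟹  sig = (3; 1)

Sorted signature multiset PRS(X):
    (2; —)
    (2; —)
    (2; —)
    (2; —)
    (2; —)
    (2; 1,1)
    (2; 1,1)
    (2; 1,1)
    (2; 1,1)
    (2; 1,1)
    (2; 1,1)
    (2; 1,1)
    (2; 1,1)
    (2; 1,1)
    (2; 1,1)
    (2; 1,1)
    (2; 1,1)
    (2; 2)
    (2; 2)
    (2; 2,2)
    (2; 2,2)
    (3; 1)
    (3; 1)
    (3; 1)
    (3; 1)


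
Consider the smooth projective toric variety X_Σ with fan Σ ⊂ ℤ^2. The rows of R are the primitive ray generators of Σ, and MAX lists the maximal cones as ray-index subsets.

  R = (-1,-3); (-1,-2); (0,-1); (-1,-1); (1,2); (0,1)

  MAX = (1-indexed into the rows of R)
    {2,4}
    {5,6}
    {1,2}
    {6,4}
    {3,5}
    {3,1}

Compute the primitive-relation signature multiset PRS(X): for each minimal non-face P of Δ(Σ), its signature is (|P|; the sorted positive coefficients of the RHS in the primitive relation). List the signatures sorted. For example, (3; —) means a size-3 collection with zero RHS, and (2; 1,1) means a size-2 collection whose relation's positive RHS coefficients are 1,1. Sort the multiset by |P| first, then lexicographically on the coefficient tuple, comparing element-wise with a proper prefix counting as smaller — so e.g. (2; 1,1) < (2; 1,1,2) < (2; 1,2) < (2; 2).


The 9 primitive collections of Σ (r=6, n=2):

  P = {2,5}:  v_{2} + v_{5} = 0  so sig = (2; —)
  P = {3,6}:  v_{3} + v_{6} = 0  so sig = (2; —)
  P = {1,5}:  v_{1} + v_{5} = v_{3}  so sig = (2; 1)
  P = {1,6}:  v_{1} + v_{6} = v_{2}  so sig = (2; 1)
  P = {2,3}:  v_{2} + v_{3} = v_{1}  so sig = (2; 1)
  P = {2,6}:  v_{2} + v_{6} = v_{4}  so sig = (2; 1)
  P = {3,4}:  v_{3} + v_{4} = v_{2}  so sig = (2; 1)
  P = {4,5}:  v_{4} + v_{5} = v_{6}  so sig = (2; 1)
  P = {1,4}:  v_{1} + v_{4} = 2·v_{2}  so sig = (2; 2)

so the primitive-relation signature multiset is
[(2; —), (2; —), (2; 1), (2; 1), (2; 1), (2; 1), (2; 1), (2; 1), (2; 2)]


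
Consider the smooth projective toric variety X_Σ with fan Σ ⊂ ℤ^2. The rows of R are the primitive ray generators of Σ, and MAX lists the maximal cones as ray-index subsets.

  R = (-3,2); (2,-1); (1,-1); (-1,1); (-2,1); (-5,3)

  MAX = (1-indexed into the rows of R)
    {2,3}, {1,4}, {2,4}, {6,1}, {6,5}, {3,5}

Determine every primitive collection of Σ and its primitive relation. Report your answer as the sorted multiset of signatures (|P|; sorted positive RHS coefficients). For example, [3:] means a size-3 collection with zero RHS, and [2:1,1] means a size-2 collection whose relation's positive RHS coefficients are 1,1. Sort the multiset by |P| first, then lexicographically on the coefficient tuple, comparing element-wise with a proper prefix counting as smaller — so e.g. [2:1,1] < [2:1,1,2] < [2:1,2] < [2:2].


Minimal non-faces — 9 found among 6 rays, 6 max cones:

  {2,5}:  v_{2} + v_{5} = 0  ⇒ sig = [2:]
  {3,4}:  v_{3} + v_{4} = 0  ⇒ sig = [2:]
  {1,2}:  v_{1} + v_{2} = v_{4}  ⇒ sig = [2:1]
  {1,3}:  v_{1} + v_{3} = v_{5}  ⇒ sig = [2:1]
  {1,5}:  v_{1} + v_{5} = v_{6}  ⇒ sig = [2:1]
  {2,6}:  v_{2} + v_{6} = v_{1}  ⇒ sig = [2:1]
  {4,5}:  v_{4} + v_{5} = v_{1}  ⇒ sig = [2:1]
  {3,6}:  v_{3} + v_{6} = 2·v_{5}  ⇒ sig = [2:2]
  {4,6}:  v_{4} + v_{6} = 2·v_{1}  ⇒ sig = [2:2]

Sorted signature multiset PRS(X):
    |P|=2: 9 collections, coeffs (), (), (1), (1), (1), (1), (1), (2), (2)


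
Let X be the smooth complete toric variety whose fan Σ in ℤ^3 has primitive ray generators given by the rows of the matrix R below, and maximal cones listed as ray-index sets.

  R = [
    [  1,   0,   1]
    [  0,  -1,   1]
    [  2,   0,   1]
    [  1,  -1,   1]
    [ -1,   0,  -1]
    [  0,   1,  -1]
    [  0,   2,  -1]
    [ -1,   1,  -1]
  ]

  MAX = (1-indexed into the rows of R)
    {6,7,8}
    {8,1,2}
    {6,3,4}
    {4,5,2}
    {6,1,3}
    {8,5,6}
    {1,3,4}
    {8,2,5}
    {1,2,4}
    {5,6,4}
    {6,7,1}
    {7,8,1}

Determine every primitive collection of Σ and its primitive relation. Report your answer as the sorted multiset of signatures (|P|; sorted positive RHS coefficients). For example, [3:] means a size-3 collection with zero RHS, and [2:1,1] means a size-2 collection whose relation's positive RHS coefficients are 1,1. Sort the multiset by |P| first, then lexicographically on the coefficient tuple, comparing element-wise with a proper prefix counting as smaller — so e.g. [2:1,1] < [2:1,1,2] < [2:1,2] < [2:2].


12 collections generate NE(X_Σ); each relation:

  {1,5}:  v_{1} + v_{5} = 0  ⇒ sig = [2:]
  {2,6}:  v_{2} + v_{6} = 0  ⇒ sig = [2:]
  {4,8}:  v_{4} + v_{8} = 0  ⇒ sig = [2:]
  {2,3}:  v_{2} + v_{3} = v_{1} + v_{4}  ⇒ sig = [2:1,1]
  {2,7}:  v_{2} + v_{7} = v_{1} + v_{8}  ⇒ sig = [2:1,1]
  {3,5}:  v_{3} + v_{5} = v_{4} + v_{6}  ⇒ sig = [2:1,1]
  {3,8}:  v_{3} + v_{8} = v_{1} + v_{6}  ⇒ sig = [2:1,1]
  {4,7}:  v_{4} + v_{7} = v_{1} + v_{6}  ⇒ sig = [2:1,1]
  {5,7}:  v_{5} + v_{7} = v_{6} + v_{8}  ⇒ sig = [2:1,1]
  {3,7}:  v_{3} + v_{7} = 2·v_{1} + 2·v_{6}  ⇒ sig = [2:2,2]
  {1,4,6}:  v_{1} + v_{4} + v_{6} = v_{3}  ⇒ sig = [3:1]
  {1,6,8}:  v_{1} + v_{6} + v_{8} = v_{7}  ⇒ sig = [3:1]

Hence PRS(X_Σ) =
{ [2:] ×3,  [2:1,1] ×6,  [2:2,2],  [3:1] ×2 }
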